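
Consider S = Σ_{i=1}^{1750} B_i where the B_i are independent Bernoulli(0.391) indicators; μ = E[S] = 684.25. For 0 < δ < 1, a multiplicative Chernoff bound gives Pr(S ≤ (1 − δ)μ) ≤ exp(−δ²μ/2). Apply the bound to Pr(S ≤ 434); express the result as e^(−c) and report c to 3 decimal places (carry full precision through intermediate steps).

45.762

Write 434 = (1 − δ)μ, so δ = 1 − 434/684.25 = 0.3657289…
Then the exponent is δ²μ/2 = (μ − 434)²/(2μ) = 45.761829.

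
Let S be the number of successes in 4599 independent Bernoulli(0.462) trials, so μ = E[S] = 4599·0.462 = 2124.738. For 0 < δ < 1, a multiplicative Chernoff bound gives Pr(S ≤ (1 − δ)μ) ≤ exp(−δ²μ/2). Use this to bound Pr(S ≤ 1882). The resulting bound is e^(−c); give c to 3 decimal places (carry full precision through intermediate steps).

Write 1882 = (1 − δ)μ, so δ = 1 − 1882/2124.738 = 0.1142437…
Then the exponent is δ²μ/2 = (μ − 1882)²/(2μ) = 13.865648.

13.866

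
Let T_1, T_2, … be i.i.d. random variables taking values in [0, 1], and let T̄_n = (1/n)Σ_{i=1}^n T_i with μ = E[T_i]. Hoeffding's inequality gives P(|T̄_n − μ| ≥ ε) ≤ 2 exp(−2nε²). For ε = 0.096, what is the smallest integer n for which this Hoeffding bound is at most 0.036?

218

Require 2·exp(−2nε²) ≤ 0.036, i.e. 2nε² ≥ ln(2/0.036) = 4.017384.
So n ≥ 4.017384 / (2·0.096²) = 217.957.
The smallest integer n is 218.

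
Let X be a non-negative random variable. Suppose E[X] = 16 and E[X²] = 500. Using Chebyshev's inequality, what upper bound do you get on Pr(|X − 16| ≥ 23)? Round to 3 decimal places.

0.461

Var(X) = E[X²] − (E[X])² = 500 − 256 = 244.
Chebyshev's inequality: Pr(|X − μ| ≥ t) ≤ Var(X)/t² = 244/529 = 0.4612.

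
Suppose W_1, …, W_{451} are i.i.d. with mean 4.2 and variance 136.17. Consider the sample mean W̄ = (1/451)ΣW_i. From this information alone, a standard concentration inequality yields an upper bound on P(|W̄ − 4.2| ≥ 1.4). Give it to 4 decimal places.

With mean and variance of each term known, Chebyshev's inequality bounds the deviation of the sum (or sample mean).
Var(W̄) = Var(W_i)/n = 136.17/451 = 0.30193.
Chebyshev: P(|W̄ − 4.2| ≥ 1.4) ≤ Var(W̄)/(1.4)² = 136.17/(451·1.4²) = 0.1540.

0.1540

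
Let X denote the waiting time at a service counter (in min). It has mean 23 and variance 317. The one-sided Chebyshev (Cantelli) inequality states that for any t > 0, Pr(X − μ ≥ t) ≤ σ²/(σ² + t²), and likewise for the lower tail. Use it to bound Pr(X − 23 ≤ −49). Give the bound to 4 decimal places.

Here σ² = 317 and t = 49, so σ² + t² = 2718.
Cantelli's bound: 317/2718 = 0.1166.

0.1166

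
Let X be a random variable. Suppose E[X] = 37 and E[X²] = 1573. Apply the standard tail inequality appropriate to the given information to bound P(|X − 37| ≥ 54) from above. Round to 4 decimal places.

The first two moments determine the variance, so Chebyshev's inequality is the sharpest standard bound available.
Var(X) = E[X²] − (E[X])² = 1573 − 1369 = 204.
Chebyshev's inequality: P(|X − μ| ≥ t) ≤ Var(X)/t² = 204/2916 = 0.0700.

0.0700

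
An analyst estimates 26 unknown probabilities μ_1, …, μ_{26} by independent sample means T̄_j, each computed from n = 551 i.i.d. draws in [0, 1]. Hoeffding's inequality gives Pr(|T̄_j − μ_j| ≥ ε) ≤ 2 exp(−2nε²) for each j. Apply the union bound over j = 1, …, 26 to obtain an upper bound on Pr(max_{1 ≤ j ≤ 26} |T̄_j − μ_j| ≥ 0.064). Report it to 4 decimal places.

Per-experiment Hoeffding bound: 2·exp(−2·551·0.064²) = 2·exp(−4.51379) = 0.021914.
Union bound over 26 events: 26·0.021914 = 0.56976.

0.5698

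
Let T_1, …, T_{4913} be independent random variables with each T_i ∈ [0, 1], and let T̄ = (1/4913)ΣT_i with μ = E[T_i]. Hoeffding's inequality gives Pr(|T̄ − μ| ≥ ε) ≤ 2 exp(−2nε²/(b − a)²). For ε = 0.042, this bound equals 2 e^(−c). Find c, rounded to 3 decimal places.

c = 2nε²/(b − a)² = 2·4913·0.042² / 1² = 17.3331.

17.333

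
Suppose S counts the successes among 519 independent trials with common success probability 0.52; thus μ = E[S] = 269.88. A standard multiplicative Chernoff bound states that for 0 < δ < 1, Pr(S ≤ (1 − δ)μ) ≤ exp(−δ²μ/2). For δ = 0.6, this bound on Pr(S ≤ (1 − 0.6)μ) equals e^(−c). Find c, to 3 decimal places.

c = δ²μ/2 = 0.6²·269.88/2 = 48.5784.

48.578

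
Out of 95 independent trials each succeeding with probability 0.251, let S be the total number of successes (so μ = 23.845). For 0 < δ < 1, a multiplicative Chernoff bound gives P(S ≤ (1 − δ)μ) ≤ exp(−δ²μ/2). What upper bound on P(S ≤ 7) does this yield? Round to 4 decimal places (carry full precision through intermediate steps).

Write 7 = (1 − δ)μ, so δ = 1 − 7/23.845 = 0.7064374…
Then the exponent is δ²μ/2 = (μ − 7)²/(2μ) = 5.949969.
Bound = exp(−5.949969) = 0.00261.

0.0026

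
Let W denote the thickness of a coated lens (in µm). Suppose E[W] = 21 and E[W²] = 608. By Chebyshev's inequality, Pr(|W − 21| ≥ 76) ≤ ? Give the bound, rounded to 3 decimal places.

0.029

Var(W) = E[W²] − (E[W])² = 608 − 441 = 167.
Chebyshev's inequality: Pr(|W − μ| ≥ t) ≤ Var(W)/t² = 167/5776 = 0.0289.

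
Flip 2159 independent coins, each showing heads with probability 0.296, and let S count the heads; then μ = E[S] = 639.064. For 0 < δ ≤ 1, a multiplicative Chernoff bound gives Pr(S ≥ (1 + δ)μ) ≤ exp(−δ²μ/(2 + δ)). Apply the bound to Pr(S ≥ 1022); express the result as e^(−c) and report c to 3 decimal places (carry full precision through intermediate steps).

88.281

Write 1022 = (1 + δ)μ, so δ = 1022/639.064 − 1 = 0.5992139…
Then the exponent is δ²μ/(2 + δ) = (1022 − μ)² / (μ·(2 + δ)) = 88.280753.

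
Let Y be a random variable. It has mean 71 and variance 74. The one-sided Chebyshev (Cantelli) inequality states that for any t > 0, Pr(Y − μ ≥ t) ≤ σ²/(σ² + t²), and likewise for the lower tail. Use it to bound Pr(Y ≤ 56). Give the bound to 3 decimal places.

0.247

Here σ² = 74 and t = 15, so σ² + t² = 299.
Cantelli's bound: 74/299 = 0.2475.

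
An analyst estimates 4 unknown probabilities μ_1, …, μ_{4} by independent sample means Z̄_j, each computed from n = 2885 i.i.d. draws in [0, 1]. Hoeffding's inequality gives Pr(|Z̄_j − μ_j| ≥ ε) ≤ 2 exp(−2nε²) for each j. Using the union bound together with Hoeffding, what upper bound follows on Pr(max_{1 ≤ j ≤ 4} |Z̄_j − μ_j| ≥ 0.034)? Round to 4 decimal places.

0.0101

Per-experiment Hoeffding bound: 2·exp(−2·2885·0.034²) = 2·exp(−6.67012) = 0.0025365.
Union bound over 4 events: 4·0.0025365 = 0.01015.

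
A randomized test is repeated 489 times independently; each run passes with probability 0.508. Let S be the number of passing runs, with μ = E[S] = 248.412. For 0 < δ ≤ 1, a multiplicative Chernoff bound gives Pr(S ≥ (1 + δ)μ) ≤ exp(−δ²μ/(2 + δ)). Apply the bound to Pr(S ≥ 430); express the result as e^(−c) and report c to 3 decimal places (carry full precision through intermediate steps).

48.605

Write 430 = (1 + δ)μ, so δ = 430/248.412 − 1 = 0.7309953…
Then the exponent is δ²μ/(2 + δ) = (430 − μ)² / (μ·(2 + δ)) = 48.604980.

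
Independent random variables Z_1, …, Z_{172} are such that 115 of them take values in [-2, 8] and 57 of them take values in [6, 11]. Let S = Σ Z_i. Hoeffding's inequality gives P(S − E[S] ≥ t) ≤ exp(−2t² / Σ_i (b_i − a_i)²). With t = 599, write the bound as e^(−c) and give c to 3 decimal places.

Σ(b_i − a_i)² = 115·10² + 57·5² = 12925.
c = 2t² / 12925 = 2·599² / 12925 = 55.5205.

55.520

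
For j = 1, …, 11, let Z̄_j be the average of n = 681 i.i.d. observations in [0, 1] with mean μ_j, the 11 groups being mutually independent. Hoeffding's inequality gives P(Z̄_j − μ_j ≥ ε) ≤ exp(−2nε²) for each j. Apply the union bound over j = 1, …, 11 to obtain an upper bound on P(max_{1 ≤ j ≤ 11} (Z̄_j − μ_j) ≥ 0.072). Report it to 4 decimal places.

0.0094

Per-experiment Hoeffding bound: exp(−2·681·0.072²) = exp(−7.06061) = 0.00085826.
Union bound over 11 events: 11·0.00085826 = 0.00944.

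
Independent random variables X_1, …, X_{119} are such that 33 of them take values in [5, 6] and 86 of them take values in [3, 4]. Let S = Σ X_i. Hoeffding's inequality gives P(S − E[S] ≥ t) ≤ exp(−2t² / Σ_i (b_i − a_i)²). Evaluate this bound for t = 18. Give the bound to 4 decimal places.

Σ(b_i − a_i)² = 33·1² + 86·1² = 119.
Exponent = 2·18² / 119 = 5.44538.
Bound = exp(−5.44538) = 0.00432.

0.0043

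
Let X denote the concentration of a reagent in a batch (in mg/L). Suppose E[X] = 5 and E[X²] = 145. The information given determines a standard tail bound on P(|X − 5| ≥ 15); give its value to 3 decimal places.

0.533

The first two moments determine the variance, so Chebyshev's inequality is the sharpest standard bound available.
Var(X) = E[X²] − (E[X])² = 145 − 25 = 120.
Chebyshev's inequality: P(|X − μ| ≥ t) ≤ Var(X)/t² = 120/225 = 0.5333.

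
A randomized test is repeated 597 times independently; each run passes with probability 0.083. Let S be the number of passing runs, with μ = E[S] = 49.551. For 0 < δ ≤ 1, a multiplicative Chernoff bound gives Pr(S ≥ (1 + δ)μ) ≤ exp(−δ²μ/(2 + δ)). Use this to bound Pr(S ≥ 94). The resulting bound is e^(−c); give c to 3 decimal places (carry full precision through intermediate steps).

13.763

Write 94 = (1 + δ)μ, so δ = 94/49.551 − 1 = 0.8970354…
Then the exponent is δ²μ/(2 + δ) = (94 − μ)² / (μ·(2 + δ)) = 13.763148.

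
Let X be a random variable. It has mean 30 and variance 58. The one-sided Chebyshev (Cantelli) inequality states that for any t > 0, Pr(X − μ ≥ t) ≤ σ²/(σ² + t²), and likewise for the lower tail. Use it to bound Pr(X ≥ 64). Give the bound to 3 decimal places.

Here σ² = 58 and t = 34, so σ² + t² = 1214.
Cantelli's bound: 58/1214 = 0.0478.

0.048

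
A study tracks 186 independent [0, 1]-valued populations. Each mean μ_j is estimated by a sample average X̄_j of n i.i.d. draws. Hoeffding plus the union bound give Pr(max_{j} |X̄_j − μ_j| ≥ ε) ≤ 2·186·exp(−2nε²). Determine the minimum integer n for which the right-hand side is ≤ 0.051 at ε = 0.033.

Need 2·186·exp(−2nε²) ≤ 0.051, i.e. exp(−2nε²) ≤ 0.051/372.
So 2nε² ≥ ln(372/0.051) = 8.894824.
Hence n ≥ 8.894824/(2·0.033²) = 4083.941.
The smallest integer n is 4084.

4084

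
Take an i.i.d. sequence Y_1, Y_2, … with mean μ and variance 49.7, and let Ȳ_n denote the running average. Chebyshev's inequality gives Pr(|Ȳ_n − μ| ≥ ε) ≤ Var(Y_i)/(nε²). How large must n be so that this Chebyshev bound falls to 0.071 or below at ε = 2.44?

Require 49.7/(n·2.44²) ≤ 0.071, i.e. n ≥ 49.7/(0.071·2.44²) = 117.576.
The smallest integer n is 118.

118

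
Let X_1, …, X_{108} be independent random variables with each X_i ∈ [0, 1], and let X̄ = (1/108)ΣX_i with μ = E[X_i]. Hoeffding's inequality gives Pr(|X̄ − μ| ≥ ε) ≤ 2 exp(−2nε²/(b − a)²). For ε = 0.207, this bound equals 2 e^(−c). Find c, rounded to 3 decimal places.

c = 2nε²/(b − a)² = 2·108·0.207² / 1² = 9.2554.

9.255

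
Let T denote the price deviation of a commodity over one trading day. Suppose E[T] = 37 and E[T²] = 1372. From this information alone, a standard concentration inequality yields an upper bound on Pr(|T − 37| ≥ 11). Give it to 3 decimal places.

0.025

The first two moments determine the variance, so Chebyshev's inequality is the sharpest standard bound available.
Var(T) = E[T²] − (E[T])² = 1372 − 1369 = 3.
Chebyshev's inequality: Pr(|T − μ| ≥ t) ≤ Var(T)/t² = 3/121 = 0.0248.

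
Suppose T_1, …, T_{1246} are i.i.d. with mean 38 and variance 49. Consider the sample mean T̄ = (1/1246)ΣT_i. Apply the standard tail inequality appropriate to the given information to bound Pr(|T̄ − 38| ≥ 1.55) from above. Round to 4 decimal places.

With mean and variance of each term known, Chebyshev's inequality bounds the deviation of the sum (or sample mean).
Var(T̄) = Var(T_i)/n = 49/1246 = 0.039326.
Chebyshev: Pr(|T̄ − 38| ≥ 1.55) ≤ Var(T̄)/(1.55)² = 49/(1246·1.55²) = 0.0164.

0.0164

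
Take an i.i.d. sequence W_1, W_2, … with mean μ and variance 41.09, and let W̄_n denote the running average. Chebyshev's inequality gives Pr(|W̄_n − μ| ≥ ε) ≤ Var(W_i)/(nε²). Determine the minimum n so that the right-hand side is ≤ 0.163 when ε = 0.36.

Require 41.09/(n·0.36²) ≤ 0.163, i.e. n ≥ 41.09/(0.163·0.36²) = 1945.107.
The smallest integer n is 1946.

1946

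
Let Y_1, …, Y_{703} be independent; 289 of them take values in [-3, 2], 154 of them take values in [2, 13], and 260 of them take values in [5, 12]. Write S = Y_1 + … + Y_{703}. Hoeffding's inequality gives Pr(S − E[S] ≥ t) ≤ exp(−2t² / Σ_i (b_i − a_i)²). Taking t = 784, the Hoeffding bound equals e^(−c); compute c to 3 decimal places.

31.848

Σ(b_i − a_i)² = 289·5² + 154·11² + 260·7² = 38599.
c = 2t² / 38599 = 2·784² / 38599 = 31.8483.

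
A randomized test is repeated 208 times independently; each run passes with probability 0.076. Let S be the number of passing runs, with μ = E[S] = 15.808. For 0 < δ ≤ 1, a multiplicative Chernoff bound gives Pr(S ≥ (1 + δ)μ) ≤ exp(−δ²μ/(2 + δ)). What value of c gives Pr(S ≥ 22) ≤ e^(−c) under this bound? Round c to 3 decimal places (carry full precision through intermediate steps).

Write 22 = (1 + δ)μ, so δ = 22/15.808 − 1 = 0.3917004…
Then the exponent is δ²μ/(2 + δ) = (22 − μ)² / (μ·(2 + δ)) = 1.014094.

1.014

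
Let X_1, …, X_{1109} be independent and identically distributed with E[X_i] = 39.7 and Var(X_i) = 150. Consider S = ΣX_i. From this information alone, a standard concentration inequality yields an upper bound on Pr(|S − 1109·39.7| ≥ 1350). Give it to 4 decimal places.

0.0913

With mean and variance of each term known, Chebyshev's inequality bounds the deviation of the sum (or sample mean).
Var(S) = n·Var(X_i) = 1109·150 = 166350.
Chebyshev: Pr(|S − 1109·39.7| ≥ 1350) ≤ Var(S)/1350² = 166350/1822500 = 0.0913.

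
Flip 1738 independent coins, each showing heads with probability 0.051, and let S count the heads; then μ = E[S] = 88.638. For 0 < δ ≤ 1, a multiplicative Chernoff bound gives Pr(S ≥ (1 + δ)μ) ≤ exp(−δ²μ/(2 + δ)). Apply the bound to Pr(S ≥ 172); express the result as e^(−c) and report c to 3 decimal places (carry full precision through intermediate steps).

26.662

Write 172 = (1 + δ)μ, so δ = 172/88.638 − 1 = 0.940477…
Then the exponent is δ²μ/(2 + δ) = (172 − μ)² / (μ·(2 + δ)) = 26.662356.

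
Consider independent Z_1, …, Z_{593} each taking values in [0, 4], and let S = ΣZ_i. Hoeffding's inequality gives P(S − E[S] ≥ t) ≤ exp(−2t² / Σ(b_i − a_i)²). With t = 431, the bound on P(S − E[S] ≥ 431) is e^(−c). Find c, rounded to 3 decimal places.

39.157

Σ(b_i − a_i)² = 593·(4)² = 9488.
c = 2t²/9488 = 2·431²/9488 = 39.1570.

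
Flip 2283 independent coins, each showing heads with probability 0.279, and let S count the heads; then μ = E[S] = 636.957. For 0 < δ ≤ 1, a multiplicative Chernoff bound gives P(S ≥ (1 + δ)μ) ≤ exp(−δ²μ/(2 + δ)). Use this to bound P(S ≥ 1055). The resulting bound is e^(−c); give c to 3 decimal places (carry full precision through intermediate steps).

103.289

Write 1055 = (1 + δ)μ, so δ = 1055/636.957 − 1 = 0.6563127…
Then the exponent is δ²μ/(2 + δ) = (1055 − μ)² / (μ·(2 + δ)) = 103.288647.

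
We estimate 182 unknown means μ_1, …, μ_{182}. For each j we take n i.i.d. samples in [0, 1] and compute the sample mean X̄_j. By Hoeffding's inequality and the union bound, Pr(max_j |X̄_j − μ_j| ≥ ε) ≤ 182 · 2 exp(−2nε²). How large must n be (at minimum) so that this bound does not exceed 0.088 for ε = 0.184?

Need 2·182·exp(−2nε²) ≤ 0.088, i.e. exp(−2nε²) ≤ 0.088/364.
So 2nε² ≥ ln(364/0.088) = 8.327572.
Hence n ≥ 8.327572/(2·0.184²) = 122.985.
The smallest integer n is 123.

123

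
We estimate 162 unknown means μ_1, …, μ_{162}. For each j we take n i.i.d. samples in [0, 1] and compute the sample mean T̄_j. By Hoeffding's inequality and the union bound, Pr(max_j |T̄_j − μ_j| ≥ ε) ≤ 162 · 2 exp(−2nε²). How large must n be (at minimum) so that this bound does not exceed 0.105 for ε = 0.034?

3476

Need 2·162·exp(−2nε²) ≤ 0.105, i.e. exp(−2nε²) ≤ 0.105/324.
So 2nε² ≥ ln(324/0.105) = 8.034538.
Hence n ≥ 8.034538/(2·0.034²) = 3475.146.
The smallest integer n is 3476.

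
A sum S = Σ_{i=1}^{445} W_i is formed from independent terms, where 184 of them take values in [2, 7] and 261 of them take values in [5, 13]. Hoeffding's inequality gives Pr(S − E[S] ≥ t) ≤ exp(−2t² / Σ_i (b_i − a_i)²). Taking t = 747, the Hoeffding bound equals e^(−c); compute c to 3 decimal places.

Σ(b_i − a_i)² = 184·5² + 261·8² = 21304.
c = 2t² / 21304 = 2·747² / 21304 = 52.3854.

52.385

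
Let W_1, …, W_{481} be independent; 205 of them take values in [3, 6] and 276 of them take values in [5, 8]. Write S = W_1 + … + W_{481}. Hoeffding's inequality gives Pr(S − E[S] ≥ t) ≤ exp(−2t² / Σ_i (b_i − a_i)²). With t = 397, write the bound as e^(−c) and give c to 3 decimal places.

Σ(b_i − a_i)² = 205·3² + 276·3² = 4329.
c = 2t² / 4329 = 2·397² / 4329 = 72.8154.

72.815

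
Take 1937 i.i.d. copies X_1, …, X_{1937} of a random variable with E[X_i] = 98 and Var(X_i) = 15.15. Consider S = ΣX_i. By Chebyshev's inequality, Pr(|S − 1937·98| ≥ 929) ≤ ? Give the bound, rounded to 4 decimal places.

Var(S) = n·Var(X_i) = 1937·15.15 = 29345.55.
Chebyshev: Pr(|S − 1937·98| ≥ 929) ≤ Var(S)/929² = 29345.55/863041 = 0.0340.

0.0340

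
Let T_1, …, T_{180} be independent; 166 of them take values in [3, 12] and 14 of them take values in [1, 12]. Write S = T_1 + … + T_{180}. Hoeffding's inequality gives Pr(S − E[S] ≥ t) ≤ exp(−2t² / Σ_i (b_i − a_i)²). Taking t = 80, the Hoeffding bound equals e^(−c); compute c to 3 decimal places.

Σ(b_i − a_i)² = 166·9² + 14·11² = 15140.
c = 2t² / 15140 = 2·80² / 15140 = 0.8454.

0.845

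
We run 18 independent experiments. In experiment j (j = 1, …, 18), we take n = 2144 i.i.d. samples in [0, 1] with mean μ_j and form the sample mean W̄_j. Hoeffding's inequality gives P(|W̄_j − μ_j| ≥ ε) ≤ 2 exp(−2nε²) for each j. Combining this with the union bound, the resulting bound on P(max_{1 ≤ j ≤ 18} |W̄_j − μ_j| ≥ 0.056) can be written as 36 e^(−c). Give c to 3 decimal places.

13.447

Union bound over the 18 events: P(max_{1 ≤ j ≤ 18} |W̄_j − μ_j| ≥ 0.056) ≤ 18·2·exp(−2nε²) = 36 exp(−2·2144·0.056²).
So c = 2·2144·0.056² = 13.4472.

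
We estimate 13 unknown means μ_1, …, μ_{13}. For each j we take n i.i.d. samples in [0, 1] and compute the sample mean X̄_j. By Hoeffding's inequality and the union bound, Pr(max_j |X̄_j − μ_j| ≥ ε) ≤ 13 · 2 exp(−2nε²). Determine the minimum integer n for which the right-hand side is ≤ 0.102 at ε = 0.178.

Need 2·13·exp(−2nε²) ≤ 0.102, i.e. exp(−2nε²) ≤ 0.102/26.
So 2nε² ≥ ln(26/0.102) = 5.540879.
Hence n ≥ 5.540879/(2·0.178²) = 87.440.
The smallest integer n is 88.

88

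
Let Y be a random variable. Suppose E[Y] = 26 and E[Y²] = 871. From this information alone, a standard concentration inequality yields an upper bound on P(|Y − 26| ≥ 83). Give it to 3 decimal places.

The first two moments determine the variance, so Chebyshev's inequality is the sharpest standard bound available.
Var(Y) = E[Y²] − (E[Y])² = 871 − 676 = 195.
Chebyshev's inequality: P(|Y − μ| ≥ t) ≤ Var(Y)/t² = 195/6889 = 0.0283.

0.028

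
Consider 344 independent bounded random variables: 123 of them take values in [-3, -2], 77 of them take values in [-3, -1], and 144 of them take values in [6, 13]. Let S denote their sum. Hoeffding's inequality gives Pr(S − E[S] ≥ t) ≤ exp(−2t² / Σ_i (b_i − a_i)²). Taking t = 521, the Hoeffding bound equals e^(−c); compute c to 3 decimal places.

Σ(b_i − a_i)² = 123·1² + 77·2² + 144·7² = 7487.
c = 2t² / 7487 = 2·521² / 7487 = 72.5100.

72.510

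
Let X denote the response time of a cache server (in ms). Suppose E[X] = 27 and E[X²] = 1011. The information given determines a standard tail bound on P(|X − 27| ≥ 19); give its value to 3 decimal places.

The first two moments determine the variance, so Chebyshev's inequality is the sharpest standard bound available.
Var(X) = E[X²] − (E[X])² = 1011 − 729 = 282.
Chebyshev's inequality: P(|X − μ| ≥ t) ≤ Var(X)/t² = 282/361 = 0.7812.

0.781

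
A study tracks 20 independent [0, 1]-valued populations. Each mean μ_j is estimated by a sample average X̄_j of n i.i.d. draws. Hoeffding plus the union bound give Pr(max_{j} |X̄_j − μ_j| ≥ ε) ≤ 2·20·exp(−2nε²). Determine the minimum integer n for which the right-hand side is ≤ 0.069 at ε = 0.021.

7214

Need 2·20·exp(−2nε²) ≤ 0.069, i.e. exp(−2nε²) ≤ 0.069/40.
So 2nε² ≥ ln(40/0.069) = 6.362528.
Hence n ≥ 6.362528/(2·0.021²) = 7213.751.
The smallest integer n is 7214.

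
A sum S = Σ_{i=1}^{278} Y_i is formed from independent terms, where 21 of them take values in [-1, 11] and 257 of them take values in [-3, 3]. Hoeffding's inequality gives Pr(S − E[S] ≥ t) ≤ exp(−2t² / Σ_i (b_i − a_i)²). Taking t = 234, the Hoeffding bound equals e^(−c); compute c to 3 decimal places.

8.921

Σ(b_i − a_i)² = 21·12² + 257·6² = 12276.
c = 2t² / 12276 = 2·234² / 12276 = 8.9208.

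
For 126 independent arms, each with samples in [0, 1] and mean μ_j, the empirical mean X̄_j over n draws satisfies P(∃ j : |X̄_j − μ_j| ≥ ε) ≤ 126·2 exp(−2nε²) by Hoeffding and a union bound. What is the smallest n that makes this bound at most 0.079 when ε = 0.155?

Need 2·126·exp(−2nε²) ≤ 0.079, i.e. exp(−2nε²) ≤ 0.079/252.
So 2nε² ≥ ln(252/0.079) = 8.067737.
Hence n ≥ 8.067737/(2·0.155²) = 167.903.
The smallest integer n is 168.

168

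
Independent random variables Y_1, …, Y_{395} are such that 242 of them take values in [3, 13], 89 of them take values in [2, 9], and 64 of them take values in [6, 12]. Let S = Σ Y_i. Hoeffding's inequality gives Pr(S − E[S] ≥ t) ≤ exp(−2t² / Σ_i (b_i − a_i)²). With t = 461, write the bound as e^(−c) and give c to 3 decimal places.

13.771

Σ(b_i − a_i)² = 242·10² + 89·7² + 64·6² = 30865.
c = 2t² / 30865 = 2·461² / 30865 = 13.7710.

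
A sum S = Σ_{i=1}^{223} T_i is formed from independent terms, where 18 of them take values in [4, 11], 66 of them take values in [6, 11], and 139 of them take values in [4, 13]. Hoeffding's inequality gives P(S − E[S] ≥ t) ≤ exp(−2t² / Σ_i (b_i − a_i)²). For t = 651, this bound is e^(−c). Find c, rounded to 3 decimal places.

Σ(b_i − a_i)² = 18·7² + 66·5² + 139·9² = 13791.
c = 2t² / 13791 = 2·651² / 13791 = 61.4605.

61.461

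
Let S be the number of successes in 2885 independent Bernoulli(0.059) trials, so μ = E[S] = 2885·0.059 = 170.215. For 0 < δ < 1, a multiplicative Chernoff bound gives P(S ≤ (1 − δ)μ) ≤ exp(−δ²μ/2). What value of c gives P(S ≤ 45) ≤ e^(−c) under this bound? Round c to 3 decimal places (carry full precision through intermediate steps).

46.056

Write 45 = (1 − δ)μ, so δ = 1 − 45/170.215 = 0.7356285…
Then the exponent is δ²μ/2 = (μ − 45)²/(2μ) = 46.055859.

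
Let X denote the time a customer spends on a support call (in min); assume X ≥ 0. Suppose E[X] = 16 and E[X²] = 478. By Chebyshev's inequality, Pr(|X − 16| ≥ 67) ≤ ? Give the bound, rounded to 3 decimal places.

0.049

Var(X) = E[X²] − (E[X])² = 478 − 256 = 222.
Chebyshev's inequality: Pr(|X − μ| ≥ t) ≤ Var(X)/t² = 222/4489 = 0.0495.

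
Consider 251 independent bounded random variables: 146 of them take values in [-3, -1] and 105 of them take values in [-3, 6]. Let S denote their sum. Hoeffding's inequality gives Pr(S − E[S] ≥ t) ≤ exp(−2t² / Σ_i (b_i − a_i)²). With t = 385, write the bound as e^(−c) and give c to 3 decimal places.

Σ(b_i − a_i)² = 146·2² + 105·9² = 9089.
c = 2t² / 9089 = 2·385² / 9089 = 32.6163.

32.616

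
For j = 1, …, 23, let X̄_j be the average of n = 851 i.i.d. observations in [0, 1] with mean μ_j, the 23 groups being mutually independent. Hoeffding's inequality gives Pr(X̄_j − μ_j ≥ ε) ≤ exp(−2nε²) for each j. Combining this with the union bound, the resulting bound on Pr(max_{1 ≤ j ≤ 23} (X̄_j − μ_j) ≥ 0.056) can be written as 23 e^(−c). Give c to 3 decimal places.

Union bound over the 23 events: Pr(max_{1 ≤ j ≤ 23} (X̄_j − μ_j) ≥ 0.056) ≤ 23·exp(−2nε²) = 23 exp(−2·851·0.056²).
So c = 2·851·0.056² = 5.3375.

5.337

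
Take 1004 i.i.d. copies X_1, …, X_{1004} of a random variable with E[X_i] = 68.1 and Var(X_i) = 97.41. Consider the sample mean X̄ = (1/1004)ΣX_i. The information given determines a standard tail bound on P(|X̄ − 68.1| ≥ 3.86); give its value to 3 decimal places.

0.007

With mean and variance of each term known, Chebyshev's inequality bounds the deviation of the sum (or sample mean).
Var(X̄) = Var(X_i)/n = 97.41/1004 = 0.097022.
Chebyshev: P(|X̄ − 68.1| ≥ 3.86) ≤ Var(X̄)/(3.86)² = 97.41/(1004·3.86²) = 0.0065.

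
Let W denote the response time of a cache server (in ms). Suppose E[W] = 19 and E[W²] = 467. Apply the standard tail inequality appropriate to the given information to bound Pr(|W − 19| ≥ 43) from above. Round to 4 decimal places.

The first two moments determine the variance, so Chebyshev's inequality is the sharpest standard bound available.
Var(W) = E[W²] − (E[W])² = 467 − 361 = 106.
Chebyshev's inequality: Pr(|W − μ| ≥ t) ≤ Var(W)/t² = 106/1849 = 0.0573.

0.0573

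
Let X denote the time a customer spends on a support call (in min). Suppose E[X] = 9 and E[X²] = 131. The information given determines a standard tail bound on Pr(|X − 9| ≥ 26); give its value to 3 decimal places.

0.074

The first two moments determine the variance, so Chebyshev's inequality is the sharpest standard bound available.
Var(X) = E[X²] − (E[X])² = 131 − 81 = 50.
Chebyshev's inequality: Pr(|X − μ| ≥ t) ≤ Var(X)/t² = 50/676 = 0.0740.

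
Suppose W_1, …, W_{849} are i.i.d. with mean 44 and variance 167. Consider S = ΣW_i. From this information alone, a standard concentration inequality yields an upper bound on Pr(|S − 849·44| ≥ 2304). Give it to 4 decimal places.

With mean and variance of each term known, Chebyshev's inequality bounds the deviation of the sum (or sample mean).
Var(S) = n·Var(W_i) = 849·167 = 141783.
Chebyshev: Pr(|S − 849·44| ≥ 2304) ≤ Var(S)/2304² = 141783/5308416 = 0.0267.

0.0267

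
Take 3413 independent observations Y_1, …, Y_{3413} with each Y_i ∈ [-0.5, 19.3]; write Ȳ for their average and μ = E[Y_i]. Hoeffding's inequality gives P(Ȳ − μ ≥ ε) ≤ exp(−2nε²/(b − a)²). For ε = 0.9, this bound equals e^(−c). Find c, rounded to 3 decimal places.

c = 2nε²/(b − a)² = 2·3413·0.9² / 19.8² = 14.1033.

14.103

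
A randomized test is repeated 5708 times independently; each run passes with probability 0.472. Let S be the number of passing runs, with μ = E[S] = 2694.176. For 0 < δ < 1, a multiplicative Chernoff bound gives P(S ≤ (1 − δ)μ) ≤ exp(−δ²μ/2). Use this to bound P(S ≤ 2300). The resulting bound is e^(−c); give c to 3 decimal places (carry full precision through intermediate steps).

28.835

Write 2300 = (1 − δ)μ, so δ = 1 − 2300/2694.176 = 0.1463067…
Then the exponent is δ²μ/2 = (μ − 2300)²/(2μ) = 28.835295.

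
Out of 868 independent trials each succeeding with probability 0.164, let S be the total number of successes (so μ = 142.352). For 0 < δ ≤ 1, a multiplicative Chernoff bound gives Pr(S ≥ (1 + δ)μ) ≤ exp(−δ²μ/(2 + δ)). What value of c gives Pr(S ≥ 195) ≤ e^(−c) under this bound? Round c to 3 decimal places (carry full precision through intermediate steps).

8.216

Write 195 = (1 + δ)μ, so δ = 195/142.352 − 1 = 0.3698438…
Then the exponent is δ²μ/(2 + δ) = (195 − μ)² / (μ·(2 + δ)) = 8.216379.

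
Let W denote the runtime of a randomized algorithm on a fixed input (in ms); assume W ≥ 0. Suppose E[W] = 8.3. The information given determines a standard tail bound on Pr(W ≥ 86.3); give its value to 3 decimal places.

0.096

Only the mean of a non-negative variable is known, so Markov's inequality is the applicable tail bound.
Markov's inequality: for a non-negative random variable, Pr(W ≥ a) ≤ E[W]/a.
Here E[W] = 8.3 and a = 86.3, so the bound is 8.3/86.3 = 0.0962.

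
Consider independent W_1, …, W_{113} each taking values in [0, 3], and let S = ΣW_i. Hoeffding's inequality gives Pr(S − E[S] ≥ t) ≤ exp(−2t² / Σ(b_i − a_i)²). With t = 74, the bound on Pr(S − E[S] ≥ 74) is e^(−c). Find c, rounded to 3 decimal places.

Σ(b_i − a_i)² = 113·(3)² = 1017.
c = 2t²/1017 = 2·74²/1017 = 10.7689.

10.769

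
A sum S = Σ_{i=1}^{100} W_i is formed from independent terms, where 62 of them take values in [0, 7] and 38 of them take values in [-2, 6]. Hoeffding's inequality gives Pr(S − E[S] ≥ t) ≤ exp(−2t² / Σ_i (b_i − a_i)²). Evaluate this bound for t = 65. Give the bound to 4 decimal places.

0.2134

Σ(b_i − a_i)² = 62·7² + 38·8² = 5470.
Exponent = 2·65² / 5470 = 1.54479.
Bound = exp(−1.54479) = 0.21336.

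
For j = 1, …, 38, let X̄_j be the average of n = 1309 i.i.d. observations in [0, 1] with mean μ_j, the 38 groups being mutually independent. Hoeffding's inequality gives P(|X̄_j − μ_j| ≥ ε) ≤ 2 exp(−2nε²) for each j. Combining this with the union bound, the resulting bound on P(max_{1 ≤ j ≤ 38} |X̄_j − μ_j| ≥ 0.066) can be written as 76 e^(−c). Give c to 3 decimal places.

Union bound over the 38 events: P(max_{1 ≤ j ≤ 38} |X̄_j − μ_j| ≥ 0.066) ≤ 38·2·exp(−2nε²) = 76 exp(−2·1309·0.066²).
So c = 2·1309·0.066² = 11.4040.

11.404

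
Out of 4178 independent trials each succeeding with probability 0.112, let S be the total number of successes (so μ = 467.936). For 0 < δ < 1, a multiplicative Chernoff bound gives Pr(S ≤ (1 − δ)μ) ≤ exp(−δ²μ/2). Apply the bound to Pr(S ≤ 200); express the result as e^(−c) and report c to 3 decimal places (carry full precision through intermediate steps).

76.709

Write 200 = (1 − δ)μ, so δ = 1 − 200/467.936 = 0.5725911…
Then the exponent is δ²μ/2 = (μ − 200)²/(2μ) = 76.708888.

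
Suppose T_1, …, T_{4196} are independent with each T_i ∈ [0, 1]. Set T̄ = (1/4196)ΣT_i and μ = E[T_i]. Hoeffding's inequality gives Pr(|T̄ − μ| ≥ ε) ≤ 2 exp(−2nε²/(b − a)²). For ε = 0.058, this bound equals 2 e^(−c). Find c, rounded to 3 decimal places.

28.231

c = 2nε²/(b − a)² = 2·4196·0.058² / 1² = 28.2307.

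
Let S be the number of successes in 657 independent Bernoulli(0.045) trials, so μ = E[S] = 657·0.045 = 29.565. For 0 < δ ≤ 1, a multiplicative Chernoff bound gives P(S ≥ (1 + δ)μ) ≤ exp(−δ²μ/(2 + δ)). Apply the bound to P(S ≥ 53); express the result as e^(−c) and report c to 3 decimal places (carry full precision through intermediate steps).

Write 53 = (1 + δ)μ, so δ = 53/29.565 − 1 = 0.7926602…
Then the exponent is δ²μ/(2 + δ) = (53 − μ)² / (μ·(2 + δ)) = 6.651720.

6.652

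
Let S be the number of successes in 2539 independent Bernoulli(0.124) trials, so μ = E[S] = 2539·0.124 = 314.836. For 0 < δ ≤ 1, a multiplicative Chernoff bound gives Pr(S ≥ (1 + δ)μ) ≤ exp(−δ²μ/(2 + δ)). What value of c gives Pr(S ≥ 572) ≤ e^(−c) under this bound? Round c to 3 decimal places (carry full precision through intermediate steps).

74.572

Write 572 = (1 + δ)μ, so δ = 572/314.836 − 1 = 0.8168189…
Then the exponent is δ²μ/(2 + δ) = (572 − μ)² / (μ·(2 + δ)) = 74.572213.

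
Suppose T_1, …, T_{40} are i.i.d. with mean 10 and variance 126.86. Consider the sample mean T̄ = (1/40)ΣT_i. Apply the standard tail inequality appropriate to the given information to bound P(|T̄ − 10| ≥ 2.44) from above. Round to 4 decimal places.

0.5327

With mean and variance of each term known, Chebyshev's inequality bounds the deviation of the sum (or sample mean).
Var(T̄) = Var(T_i)/n = 126.86/40 = 3.1715.
Chebyshev: P(|T̄ − 10| ≥ 2.44) ≤ Var(T̄)/(2.44)² = 126.86/(40·2.44²) = 0.5327.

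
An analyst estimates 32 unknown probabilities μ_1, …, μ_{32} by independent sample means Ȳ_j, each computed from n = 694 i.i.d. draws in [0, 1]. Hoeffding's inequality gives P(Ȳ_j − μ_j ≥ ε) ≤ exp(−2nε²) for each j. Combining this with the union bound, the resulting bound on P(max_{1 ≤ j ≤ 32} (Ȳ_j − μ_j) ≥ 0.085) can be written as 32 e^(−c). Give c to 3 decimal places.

Union bound over the 32 events: P(max_{1 ≤ j ≤ 32} (Ȳ_j − μ_j) ≥ 0.085) ≤ 32·exp(−2nε²) = 32 exp(−2·694·0.085²).
So c = 2·694·0.085² = 10.0283.

10.028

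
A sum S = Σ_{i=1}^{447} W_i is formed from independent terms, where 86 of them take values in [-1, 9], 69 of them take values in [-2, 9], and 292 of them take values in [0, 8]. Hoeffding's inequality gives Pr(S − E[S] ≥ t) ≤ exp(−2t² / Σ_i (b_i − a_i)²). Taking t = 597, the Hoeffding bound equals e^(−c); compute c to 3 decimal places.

Σ(b_i − a_i)² = 86·10² + 69·11² + 292·8² = 35637.
c = 2t² / 35637 = 2·597² / 35637 = 20.0022.

20.002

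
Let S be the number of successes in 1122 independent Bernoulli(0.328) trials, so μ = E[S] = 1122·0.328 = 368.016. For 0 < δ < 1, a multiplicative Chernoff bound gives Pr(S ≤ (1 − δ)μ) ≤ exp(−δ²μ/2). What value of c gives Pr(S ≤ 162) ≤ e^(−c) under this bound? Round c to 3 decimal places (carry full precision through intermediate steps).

57.664

Write 162 = (1 − δ)μ, so δ = 1 − 162/368.016 = 0.5598017…
Then the exponent is δ²μ/2 = (μ − 162)²/(2μ) = 57.664058.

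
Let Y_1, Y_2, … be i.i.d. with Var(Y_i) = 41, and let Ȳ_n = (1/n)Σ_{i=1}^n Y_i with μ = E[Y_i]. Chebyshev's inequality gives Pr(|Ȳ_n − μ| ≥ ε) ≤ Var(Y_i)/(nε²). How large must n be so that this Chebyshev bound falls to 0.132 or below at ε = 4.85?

14

Require 41/(n·4.85²) ≤ 0.132, i.e. n ≥ 41/(0.132·4.85²) = 13.205.
The smallest integer n is 14.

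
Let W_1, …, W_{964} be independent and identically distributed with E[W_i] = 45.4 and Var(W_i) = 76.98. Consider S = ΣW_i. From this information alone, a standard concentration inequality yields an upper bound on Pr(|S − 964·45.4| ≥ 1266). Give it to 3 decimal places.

With mean and variance of each term known, Chebyshev's inequality bounds the deviation of the sum (or sample mean).
Var(S) = n·Var(W_i) = 964·76.98 = 74208.72.
Chebyshev: Pr(|S − 964·45.4| ≥ 1266) ≤ Var(S)/1266² = 74208.72/1602756 = 0.0463.

0.046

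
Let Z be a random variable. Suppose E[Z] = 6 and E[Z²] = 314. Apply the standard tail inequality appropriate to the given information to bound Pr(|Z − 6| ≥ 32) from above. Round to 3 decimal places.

0.271

The first two moments determine the variance, so Chebyshev's inequality is the sharpest standard bound available.
Var(Z) = E[Z²] − (E[Z])² = 314 − 36 = 278.
Chebyshev's inequality: Pr(|Z − μ| ≥ t) ≤ Var(Z)/t² = 278/1024 = 0.2715.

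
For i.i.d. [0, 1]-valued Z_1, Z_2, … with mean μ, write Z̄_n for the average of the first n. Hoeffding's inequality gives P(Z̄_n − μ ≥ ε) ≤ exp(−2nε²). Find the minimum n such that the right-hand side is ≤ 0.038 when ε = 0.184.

49

Require exp(−2nε²) ≤ 0.038, i.e. 2nε² ≥ ln(1/0.038) = 3.270169.
So n ≥ 3.270169 / (2·0.184²) = 48.295.
The smallest integer n is 49.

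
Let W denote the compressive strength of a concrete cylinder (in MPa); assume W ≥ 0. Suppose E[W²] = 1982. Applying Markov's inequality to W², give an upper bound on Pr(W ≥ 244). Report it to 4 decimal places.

0.0333

Since W ≥ 0, the event {W ≥ 244} is the same as {W² ≥ 59536}.
Markov's inequality applied to W² gives Pr(W² ≥ 59536) ≤ E[W²]/59536 = 1982/59536 = 0.0333.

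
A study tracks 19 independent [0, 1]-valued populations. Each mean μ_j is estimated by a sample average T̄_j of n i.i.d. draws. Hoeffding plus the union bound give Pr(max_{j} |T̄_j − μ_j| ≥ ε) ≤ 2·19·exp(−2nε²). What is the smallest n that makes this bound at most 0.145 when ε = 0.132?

160

Need 2·19·exp(−2nε²) ≤ 0.145, i.e. exp(−2nε²) ≤ 0.145/38.
So 2nε² ≥ ln(38/0.145) = 5.568608.
Hence n ≥ 5.568608/(2·0.132²) = 159.797.
The smallest integer n is 160.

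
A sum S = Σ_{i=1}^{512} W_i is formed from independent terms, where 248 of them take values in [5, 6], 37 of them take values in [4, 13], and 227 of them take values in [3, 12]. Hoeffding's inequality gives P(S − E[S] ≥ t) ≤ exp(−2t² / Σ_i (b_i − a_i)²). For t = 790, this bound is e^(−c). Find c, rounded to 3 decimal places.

57.702

Σ(b_i − a_i)² = 248·1² + 37·9² + 227·9² = 21632.
c = 2t² / 21632 = 2·790² / 21632 = 57.7016.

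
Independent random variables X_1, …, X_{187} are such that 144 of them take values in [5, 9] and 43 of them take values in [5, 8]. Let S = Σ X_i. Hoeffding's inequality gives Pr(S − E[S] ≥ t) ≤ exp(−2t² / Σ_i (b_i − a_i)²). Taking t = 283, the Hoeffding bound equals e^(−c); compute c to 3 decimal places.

Σ(b_i − a_i)² = 144·4² + 43·3² = 2691.
c = 2t² / 2691 = 2·283² / 2691 = 59.5236.

59.524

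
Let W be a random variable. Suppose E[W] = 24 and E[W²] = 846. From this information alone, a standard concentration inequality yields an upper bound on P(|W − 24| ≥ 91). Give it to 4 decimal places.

0.0326

The first two moments determine the variance, so Chebyshev's inequality is the sharpest standard bound available.
Var(W) = E[W²] − (E[W])² = 846 − 576 = 270.
Chebyshev's inequality: P(|W − μ| ≥ t) ≤ Var(W)/t² = 270/8281 = 0.0326.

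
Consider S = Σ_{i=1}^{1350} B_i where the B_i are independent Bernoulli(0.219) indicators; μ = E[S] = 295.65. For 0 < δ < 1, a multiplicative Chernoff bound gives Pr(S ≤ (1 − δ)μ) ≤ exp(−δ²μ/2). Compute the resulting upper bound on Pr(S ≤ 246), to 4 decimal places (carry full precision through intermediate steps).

Write 246 = (1 − δ)μ, so δ = 1 − 246/295.65 = 0.1679351…
Then the exponent is δ²μ/2 = (μ − 246)²/(2μ) = 4.168988.
Bound = exp(−4.168988) = 0.01547.

0.0155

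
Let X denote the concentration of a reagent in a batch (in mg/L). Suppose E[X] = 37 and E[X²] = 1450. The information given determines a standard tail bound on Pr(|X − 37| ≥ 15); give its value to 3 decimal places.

0.360

The first two moments determine the variance, so Chebyshev's inequality is the sharpest standard bound available.
Var(X) = E[X²] − (E[X])² = 1450 − 1369 = 81.
Chebyshev's inequality: Pr(|X − μ| ≥ t) ≤ Var(X)/t² = 81/225 = 0.3600.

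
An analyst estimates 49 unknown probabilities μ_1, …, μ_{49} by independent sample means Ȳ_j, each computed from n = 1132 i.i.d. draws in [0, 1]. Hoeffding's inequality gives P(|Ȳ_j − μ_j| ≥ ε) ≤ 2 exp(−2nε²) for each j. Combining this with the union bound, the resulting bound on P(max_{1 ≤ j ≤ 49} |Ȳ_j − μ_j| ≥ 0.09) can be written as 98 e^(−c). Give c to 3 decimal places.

18.338

Union bound over the 49 events: P(max_{1 ≤ j ≤ 49} |Ȳ_j − μ_j| ≥ 0.09) ≤ 49·2·exp(−2nε²) = 98 exp(−2·1132·0.09²).
So c = 2·1132·0.09² = 18.3384.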